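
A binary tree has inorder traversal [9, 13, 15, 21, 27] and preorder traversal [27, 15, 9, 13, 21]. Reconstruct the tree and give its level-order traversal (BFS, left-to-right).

Inorder:  [9, 13, 15, 21, 27]
Preorder: [27, 15, 9, 13, 21]
Algorithm: preorder visits root first, so consume preorder in order;
for each root, split the current inorder slice at that value into
left-subtree inorder and right-subtree inorder, then recurse.
Recursive splits:
  root=27; inorder splits into left=[9, 13, 15, 21], right=[]
  root=15; inorder splits into left=[9, 13], right=[21]
  root=9; inorder splits into left=[], right=[13]
  root=13; inorder splits into left=[], right=[]
  root=21; inorder splits into left=[], right=[]
Reconstructed level-order: [27, 15, 9, 21, 13]


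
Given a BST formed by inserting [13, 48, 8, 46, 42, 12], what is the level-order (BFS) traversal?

Tree insertion order: [13, 48, 8, 46, 42, 12]
Tree (level-order array): [13, 8, 48, None, 12, 46, None, None, None, 42]
BFS from the root, enqueuing left then right child of each popped node:
  queue [13] -> pop 13, enqueue [8, 48], visited so far: [13]
  queue [8, 48] -> pop 8, enqueue [12], visited so far: [13, 8]
  queue [48, 12] -> pop 48, enqueue [46], visited so far: [13, 8, 48]
  queue [12, 46] -> pop 12, enqueue [none], visited so far: [13, 8, 48, 12]
  queue [46] -> pop 46, enqueue [42], visited so far: [13, 8, 48, 12, 46]
  queue [42] -> pop 42, enqueue [none], visited so far: [13, 8, 48, 12, 46, 42]
Result: [13, 8, 48, 12, 46, 42]


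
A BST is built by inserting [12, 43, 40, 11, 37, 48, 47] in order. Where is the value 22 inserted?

Starting tree (level order): [12, 11, 43, None, None, 40, 48, 37, None, 47]
Insertion path: 12 -> 43 -> 40 -> 37
Result: insert 22 as left child of 37
Final tree (level order): [12, 11, 43, None, None, 40, 48, 37, None, 47, None, 22]


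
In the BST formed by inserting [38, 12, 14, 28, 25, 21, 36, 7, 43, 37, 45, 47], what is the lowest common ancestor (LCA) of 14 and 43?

Tree insertion order: [38, 12, 14, 28, 25, 21, 36, 7, 43, 37, 45, 47]
Tree (level-order array): [38, 12, 43, 7, 14, None, 45, None, None, None, 28, None, 47, 25, 36, None, None, 21, None, None, 37]
In a BST, the LCA of p=14, q=43 is the first node v on the
root-to-leaf path with p <= v <= q (go left if both < v, right if both > v).
Walk from root:
  at 38: 14 <= 38 <= 43, this is the LCA
LCA = 38


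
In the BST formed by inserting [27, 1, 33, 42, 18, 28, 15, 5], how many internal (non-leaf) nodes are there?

Tree built from: [27, 1, 33, 42, 18, 28, 15, 5]
Tree (level-order array): [27, 1, 33, None, 18, 28, 42, 15, None, None, None, None, None, 5]
Rule: An internal node has at least one child.
Per-node child counts:
  node 27: 2 child(ren)
  node 1: 1 child(ren)
  node 18: 1 child(ren)
  node 15: 1 child(ren)
  node 5: 0 child(ren)
  node 33: 2 child(ren)
  node 28: 0 child(ren)
  node 42: 0 child(ren)
Matching nodes: [27, 1, 18, 15, 33]
Count of internal (non-leaf) nodes: 5


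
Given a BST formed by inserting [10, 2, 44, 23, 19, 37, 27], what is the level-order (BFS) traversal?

Tree insertion order: [10, 2, 44, 23, 19, 37, 27]
Tree (level-order array): [10, 2, 44, None, None, 23, None, 19, 37, None, None, 27]
BFS from the root, enqueuing left then right child of each popped node:
  queue [10] -> pop 10, enqueue [2, 44], visited so far: [10]
  queue [2, 44] -> pop 2, enqueue [none], visited so far: [10, 2]
  queue [44] -> pop 44, enqueue [23], visited so far: [10, 2, 44]
  queue [23] -> pop 23, enqueue [19, 37], visited so far: [10, 2, 44, 23]
  queue [19, 37] -> pop 19, enqueue [none], visited so far: [10, 2, 44, 23, 19]
  queue [37] -> pop 37, enqueue [27], visited so far: [10, 2, 44, 23, 19, 37]
  queue [27] -> pop 27, enqueue [none], visited so far: [10, 2, 44, 23, 19, 37, 27]
Result: [10, 2, 44, 23, 19, 37, 27]


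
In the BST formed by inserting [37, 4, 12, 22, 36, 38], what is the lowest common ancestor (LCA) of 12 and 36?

Tree insertion order: [37, 4, 12, 22, 36, 38]
Tree (level-order array): [37, 4, 38, None, 12, None, None, None, 22, None, 36]
In a BST, the LCA of p=12, q=36 is the first node v on the
root-to-leaf path with p <= v <= q (go left if both < v, right if both > v).
Walk from root:
  at 37: both 12 and 36 < 37, go left
  at 4: both 12 and 36 > 4, go right
  at 12: 12 <= 12 <= 36, this is the LCA
LCA = 12


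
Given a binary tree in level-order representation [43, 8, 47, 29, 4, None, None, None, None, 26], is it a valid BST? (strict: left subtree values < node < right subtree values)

Level-order array: [43, 8, 47, 29, 4, None, None, None, None, 26]
Validate using subtree bounds (lo, hi): at each node, require lo < value < hi,
then recurse left with hi=value and right with lo=value.
Preorder trace (stopping at first violation):
  at node 43 with bounds (-inf, +inf): OK
  at node 8 with bounds (-inf, 43): OK
  at node 29 with bounds (-inf, 8): VIOLATION
Node 29 violates its bound: not (-inf < 29 < 8).
Result: Not a valid BST


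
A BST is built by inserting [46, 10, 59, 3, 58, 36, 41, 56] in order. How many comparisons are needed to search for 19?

Search path for 19: 46 -> 10 -> 36
Found: False
Comparisons: 3


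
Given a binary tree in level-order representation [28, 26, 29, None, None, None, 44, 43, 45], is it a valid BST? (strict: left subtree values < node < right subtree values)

Level-order array: [28, 26, 29, None, None, None, 44, 43, 45]
Validate using subtree bounds (lo, hi): at each node, require lo < value < hi,
then recurse left with hi=value and right with lo=value.
Preorder trace (stopping at first violation):
  at node 28 with bounds (-inf, +inf): OK
  at node 26 with bounds (-inf, 28): OK
  at node 29 with bounds (28, +inf): OK
  at node 44 with bounds (29, +inf): OK
  at node 43 with bounds (29, 44): OK
  at node 45 with bounds (44, +inf): OK
No violation found at any node.
Result: Valid BST


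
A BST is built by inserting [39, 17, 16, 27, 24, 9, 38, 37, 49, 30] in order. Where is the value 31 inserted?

Starting tree (level order): [39, 17, 49, 16, 27, None, None, 9, None, 24, 38, None, None, None, None, 37, None, 30]
Insertion path: 39 -> 17 -> 27 -> 38 -> 37 -> 30
Result: insert 31 as right child of 30
Final tree (level order): [39, 17, 49, 16, 27, None, None, 9, None, 24, 38, None, None, None, None, 37, None, 30, None, None, 31]


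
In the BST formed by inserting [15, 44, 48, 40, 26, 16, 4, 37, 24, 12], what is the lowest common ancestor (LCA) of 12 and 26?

Tree insertion order: [15, 44, 48, 40, 26, 16, 4, 37, 24, 12]
Tree (level-order array): [15, 4, 44, None, 12, 40, 48, None, None, 26, None, None, None, 16, 37, None, 24]
In a BST, the LCA of p=12, q=26 is the first node v on the
root-to-leaf path with p <= v <= q (go left if both < v, right if both > v).
Walk from root:
  at 15: 12 <= 15 <= 26, this is the LCA
LCA = 15


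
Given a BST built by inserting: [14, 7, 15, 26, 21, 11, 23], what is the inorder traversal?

Tree insertion order: [14, 7, 15, 26, 21, 11, 23]
Tree (level-order array): [14, 7, 15, None, 11, None, 26, None, None, 21, None, None, 23]
Inorder traversal: [7, 11, 14, 15, 21, 23, 26]


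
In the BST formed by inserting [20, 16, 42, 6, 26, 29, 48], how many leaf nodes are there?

Tree built from: [20, 16, 42, 6, 26, 29, 48]
Tree (level-order array): [20, 16, 42, 6, None, 26, 48, None, None, None, 29]
Rule: A leaf has 0 children.
Per-node child counts:
  node 20: 2 child(ren)
  node 16: 1 child(ren)
  node 6: 0 child(ren)
  node 42: 2 child(ren)
  node 26: 1 child(ren)
  node 29: 0 child(ren)
  node 48: 0 child(ren)
Matching nodes: [6, 29, 48]
Count of leaf nodes: 3


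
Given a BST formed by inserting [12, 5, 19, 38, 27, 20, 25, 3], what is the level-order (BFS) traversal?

Tree insertion order: [12, 5, 19, 38, 27, 20, 25, 3]
Tree (level-order array): [12, 5, 19, 3, None, None, 38, None, None, 27, None, 20, None, None, 25]
BFS from the root, enqueuing left then right child of each popped node:
  queue [12] -> pop 12, enqueue [5, 19], visited so far: [12]
  queue [5, 19] -> pop 5, enqueue [3], visited so far: [12, 5]
  queue [19, 3] -> pop 19, enqueue [38], visited so far: [12, 5, 19]
  queue [3, 38] -> pop 3, enqueue [none], visited so far: [12, 5, 19, 3]
  queue [38] -> pop 38, enqueue [27], visited so far: [12, 5, 19, 3, 38]
  queue [27] -> pop 27, enqueue [20], visited so far: [12, 5, 19, 3, 38, 27]
  queue [20] -> pop 20, enqueue [25], visited so far: [12, 5, 19, 3, 38, 27, 20]
  queue [25] -> pop 25, enqueue [none], visited so far: [12, 5, 19, 3, 38, 27, 20, 25]
Result: [12, 5, 19, 3, 38, 27, 20, 25]


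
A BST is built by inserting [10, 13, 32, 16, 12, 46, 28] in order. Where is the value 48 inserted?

Starting tree (level order): [10, None, 13, 12, 32, None, None, 16, 46, None, 28]
Insertion path: 10 -> 13 -> 32 -> 46
Result: insert 48 as right child of 46
Final tree (level order): [10, None, 13, 12, 32, None, None, 16, 46, None, 28, None, 48]


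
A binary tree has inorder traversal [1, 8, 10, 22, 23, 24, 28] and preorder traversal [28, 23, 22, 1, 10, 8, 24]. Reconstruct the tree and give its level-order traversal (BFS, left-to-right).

Inorder:  [1, 8, 10, 22, 23, 24, 28]
Preorder: [28, 23, 22, 1, 10, 8, 24]
Algorithm: preorder visits root first, so consume preorder in order;
for each root, split the current inorder slice at that value into
left-subtree inorder and right-subtree inorder, then recurse.
Recursive splits:
  root=28; inorder splits into left=[1, 8, 10, 22, 23, 24], right=[]
  root=23; inorder splits into left=[1, 8, 10, 22], right=[24]
  root=22; inorder splits into left=[1, 8, 10], right=[]
  root=1; inorder splits into left=[], right=[8, 10]
  root=10; inorder splits into left=[8], right=[]
  root=8; inorder splits into left=[], right=[]
  root=24; inorder splits into left=[], right=[]
Reconstructed level-order: [28, 23, 22, 24, 1, 10, 8]


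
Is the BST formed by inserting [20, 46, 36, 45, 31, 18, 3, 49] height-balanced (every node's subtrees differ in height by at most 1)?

Tree (level-order array): [20, 18, 46, 3, None, 36, 49, None, None, 31, 45]
Definition: a tree is height-balanced if, at every node, |h(left) - h(right)| <= 1 (empty subtree has height -1).
Bottom-up per-node check:
  node 3: h_left=-1, h_right=-1, diff=0 [OK], height=0
  node 18: h_left=0, h_right=-1, diff=1 [OK], height=1
  node 31: h_left=-1, h_right=-1, diff=0 [OK], height=0
  node 45: h_left=-1, h_right=-1, diff=0 [OK], height=0
  node 36: h_left=0, h_right=0, diff=0 [OK], height=1
  node 49: h_left=-1, h_right=-1, diff=0 [OK], height=0
  node 46: h_left=1, h_right=0, diff=1 [OK], height=2
  node 20: h_left=1, h_right=2, diff=1 [OK], height=3
All nodes satisfy the balance condition.
Result: Balanced


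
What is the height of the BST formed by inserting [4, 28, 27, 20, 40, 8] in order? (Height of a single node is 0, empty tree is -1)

Insertion order: [4, 28, 27, 20, 40, 8]
Tree (level-order array): [4, None, 28, 27, 40, 20, None, None, None, 8]
Compute height bottom-up (empty subtree = -1):
  height(8) = 1 + max(-1, -1) = 0
  height(20) = 1 + max(0, -1) = 1
  height(27) = 1 + max(1, -1) = 2
  height(40) = 1 + max(-1, -1) = 0
  height(28) = 1 + max(2, 0) = 3
  height(4) = 1 + max(-1, 3) = 4
Height = 4


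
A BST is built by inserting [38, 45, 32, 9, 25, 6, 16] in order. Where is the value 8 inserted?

Starting tree (level order): [38, 32, 45, 9, None, None, None, 6, 25, None, None, 16]
Insertion path: 38 -> 32 -> 9 -> 6
Result: insert 8 as right child of 6
Final tree (level order): [38, 32, 45, 9, None, None, None, 6, 25, None, 8, 16]


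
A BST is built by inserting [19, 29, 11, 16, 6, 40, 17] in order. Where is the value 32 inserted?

Starting tree (level order): [19, 11, 29, 6, 16, None, 40, None, None, None, 17]
Insertion path: 19 -> 29 -> 40
Result: insert 32 as left child of 40
Final tree (level order): [19, 11, 29, 6, 16, None, 40, None, None, None, 17, 32]


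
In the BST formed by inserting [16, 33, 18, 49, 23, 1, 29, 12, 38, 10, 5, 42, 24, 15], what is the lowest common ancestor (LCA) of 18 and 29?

Tree insertion order: [16, 33, 18, 49, 23, 1, 29, 12, 38, 10, 5, 42, 24, 15]
Tree (level-order array): [16, 1, 33, None, 12, 18, 49, 10, 15, None, 23, 38, None, 5, None, None, None, None, 29, None, 42, None, None, 24]
In a BST, the LCA of p=18, q=29 is the first node v on the
root-to-leaf path with p <= v <= q (go left if both < v, right if both > v).
Walk from root:
  at 16: both 18 and 29 > 16, go right
  at 33: both 18 and 29 < 33, go left
  at 18: 18 <= 18 <= 29, this is the LCA
LCA = 18


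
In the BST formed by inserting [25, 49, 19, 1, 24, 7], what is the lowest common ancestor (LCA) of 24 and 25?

Tree insertion order: [25, 49, 19, 1, 24, 7]
Tree (level-order array): [25, 19, 49, 1, 24, None, None, None, 7]
In a BST, the LCA of p=24, q=25 is the first node v on the
root-to-leaf path with p <= v <= q (go left if both < v, right if both > v).
Walk from root:
  at 25: 24 <= 25 <= 25, this is the LCA
LCA = 25


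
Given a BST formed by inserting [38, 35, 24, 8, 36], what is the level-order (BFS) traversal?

Tree insertion order: [38, 35, 24, 8, 36]
Tree (level-order array): [38, 35, None, 24, 36, 8]
BFS from the root, enqueuing left then right child of each popped node:
  queue [38] -> pop 38, enqueue [35], visited so far: [38]
  queue [35] -> pop 35, enqueue [24, 36], visited so far: [38, 35]
  queue [24, 36] -> pop 24, enqueue [8], visited so far: [38, 35, 24]
  queue [36, 8] -> pop 36, enqueue [none], visited so far: [38, 35, 24, 36]
  queue [8] -> pop 8, enqueue [none], visited so far: [38, 35, 24, 36, 8]
Result: [38, 35, 24, 36, 8]


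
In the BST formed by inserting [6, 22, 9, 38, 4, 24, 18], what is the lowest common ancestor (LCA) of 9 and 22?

Tree insertion order: [6, 22, 9, 38, 4, 24, 18]
Tree (level-order array): [6, 4, 22, None, None, 9, 38, None, 18, 24]
In a BST, the LCA of p=9, q=22 is the first node v on the
root-to-leaf path with p <= v <= q (go left if both < v, right if both > v).
Walk from root:
  at 6: both 9 and 22 > 6, go right
  at 22: 9 <= 22 <= 22, this is the LCA
LCA = 22


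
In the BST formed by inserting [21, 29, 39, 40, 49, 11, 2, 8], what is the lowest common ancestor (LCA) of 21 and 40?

Tree insertion order: [21, 29, 39, 40, 49, 11, 2, 8]
Tree (level-order array): [21, 11, 29, 2, None, None, 39, None, 8, None, 40, None, None, None, 49]
In a BST, the LCA of p=21, q=40 is the first node v on the
root-to-leaf path with p <= v <= q (go left if both < v, right if both > v).
Walk from root:
  at 21: 21 <= 21 <= 40, this is the LCA
LCA = 21


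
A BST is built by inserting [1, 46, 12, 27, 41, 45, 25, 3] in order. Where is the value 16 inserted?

Starting tree (level order): [1, None, 46, 12, None, 3, 27, None, None, 25, 41, None, None, None, 45]
Insertion path: 1 -> 46 -> 12 -> 27 -> 25
Result: insert 16 as left child of 25
Final tree (level order): [1, None, 46, 12, None, 3, 27, None, None, 25, 41, 16, None, None, 45]


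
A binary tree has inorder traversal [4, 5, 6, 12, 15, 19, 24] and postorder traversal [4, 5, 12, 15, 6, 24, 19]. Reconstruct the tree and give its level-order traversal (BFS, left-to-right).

Inorder:   [4, 5, 6, 12, 15, 19, 24]
Postorder: [4, 5, 12, 15, 6, 24, 19]
Algorithm: postorder visits root last, so walk postorder right-to-left;
each value is the root of the current inorder slice — split it at that
value, recurse on the right subtree first, then the left.
Recursive splits:
  root=19; inorder splits into left=[4, 5, 6, 12, 15], right=[24]
  root=24; inorder splits into left=[], right=[]
  root=6; inorder splits into left=[4, 5], right=[12, 15]
  root=15; inorder splits into left=[12], right=[]
  root=12; inorder splits into left=[], right=[]
  root=5; inorder splits into left=[4], right=[]
  root=4; inorder splits into left=[], right=[]
Reconstructed level-order: [19, 6, 24, 5, 15, 4, 12]


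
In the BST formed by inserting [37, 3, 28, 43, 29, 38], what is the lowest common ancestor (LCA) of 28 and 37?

Tree insertion order: [37, 3, 28, 43, 29, 38]
Tree (level-order array): [37, 3, 43, None, 28, 38, None, None, 29]
In a BST, the LCA of p=28, q=37 is the first node v on the
root-to-leaf path with p <= v <= q (go left if both < v, right if both > v).
Walk from root:
  at 37: 28 <= 37 <= 37, this is the LCA
LCA = 37


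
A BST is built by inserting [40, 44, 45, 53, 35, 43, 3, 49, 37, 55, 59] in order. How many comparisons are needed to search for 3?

Search path for 3: 40 -> 35 -> 3
Found: True
Comparisons: 3


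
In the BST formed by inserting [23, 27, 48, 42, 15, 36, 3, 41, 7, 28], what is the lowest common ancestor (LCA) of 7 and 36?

Tree insertion order: [23, 27, 48, 42, 15, 36, 3, 41, 7, 28]
Tree (level-order array): [23, 15, 27, 3, None, None, 48, None, 7, 42, None, None, None, 36, None, 28, 41]
In a BST, the LCA of p=7, q=36 is the first node v on the
root-to-leaf path with p <= v <= q (go left if both < v, right if both > v).
Walk from root:
  at 23: 7 <= 23 <= 36, this is the LCA
LCA = 23


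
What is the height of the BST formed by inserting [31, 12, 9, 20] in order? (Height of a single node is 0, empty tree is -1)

Insertion order: [31, 12, 9, 20]
Tree (level-order array): [31, 12, None, 9, 20]
Compute height bottom-up (empty subtree = -1):
  height(9) = 1 + max(-1, -1) = 0
  height(20) = 1 + max(-1, -1) = 0
  height(12) = 1 + max(0, 0) = 1
  height(31) = 1 + max(1, -1) = 2
Height = 2


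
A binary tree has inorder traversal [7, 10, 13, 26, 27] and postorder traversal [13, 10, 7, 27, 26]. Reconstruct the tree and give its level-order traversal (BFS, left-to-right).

Inorder:   [7, 10, 13, 26, 27]
Postorder: [13, 10, 7, 27, 26]
Algorithm: postorder visits root last, so walk postorder right-to-left;
each value is the root of the current inorder slice — split it at that
value, recurse on the right subtree first, then the left.
Recursive splits:
  root=26; inorder splits into left=[7, 10, 13], right=[27]
  root=27; inorder splits into left=[], right=[]
  root=7; inorder splits into left=[], right=[10, 13]
  root=10; inorder splits into left=[], right=[13]
  root=13; inorder splits into left=[], right=[]
Reconstructed level-order: [26, 7, 27, 10, 13]


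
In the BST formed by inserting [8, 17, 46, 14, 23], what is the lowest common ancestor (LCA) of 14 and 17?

Tree insertion order: [8, 17, 46, 14, 23]
Tree (level-order array): [8, None, 17, 14, 46, None, None, 23]
In a BST, the LCA of p=14, q=17 is the first node v on the
root-to-leaf path with p <= v <= q (go left if both < v, right if both > v).
Walk from root:
  at 8: both 14 and 17 > 8, go right
  at 17: 14 <= 17 <= 17, this is the LCA
LCA = 17


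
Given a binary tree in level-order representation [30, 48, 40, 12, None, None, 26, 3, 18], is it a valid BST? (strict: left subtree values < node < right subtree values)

Level-order array: [30, 48, 40, 12, None, None, 26, 3, 18]
Validate using subtree bounds (lo, hi): at each node, require lo < value < hi,
then recurse left with hi=value and right with lo=value.
Preorder trace (stopping at first violation):
  at node 30 with bounds (-inf, +inf): OK
  at node 48 with bounds (-inf, 30): VIOLATION
Node 48 violates its bound: not (-inf < 48 < 30).
Result: Not a valid BST


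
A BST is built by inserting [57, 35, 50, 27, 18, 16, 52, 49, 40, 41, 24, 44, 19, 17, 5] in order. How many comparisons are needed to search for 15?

Search path for 15: 57 -> 35 -> 27 -> 18 -> 16 -> 5
Found: False
Comparisons: 6


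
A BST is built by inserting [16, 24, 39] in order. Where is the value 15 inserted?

Starting tree (level order): [16, None, 24, None, 39]
Insertion path: 16
Result: insert 15 as left child of 16
Final tree (level order): [16, 15, 24, None, None, None, 39]


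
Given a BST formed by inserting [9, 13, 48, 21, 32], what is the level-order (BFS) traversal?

Tree insertion order: [9, 13, 48, 21, 32]
Tree (level-order array): [9, None, 13, None, 48, 21, None, None, 32]
BFS from the root, enqueuing left then right child of each popped node:
  queue [9] -> pop 9, enqueue [13], visited so far: [9]
  queue [13] -> pop 13, enqueue [48], visited so far: [9, 13]
  queue [48] -> pop 48, enqueue [21], visited so far: [9, 13, 48]
  queue [21] -> pop 21, enqueue [32], visited so far: [9, 13, 48, 21]
  queue [32] -> pop 32, enqueue [none], visited so far: [9, 13, 48, 21, 32]
Result: [9, 13, 48, 21, 32]


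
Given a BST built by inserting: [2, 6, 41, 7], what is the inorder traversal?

Tree insertion order: [2, 6, 41, 7]
Tree (level-order array): [2, None, 6, None, 41, 7]
Inorder traversal: [2, 6, 7, 41]


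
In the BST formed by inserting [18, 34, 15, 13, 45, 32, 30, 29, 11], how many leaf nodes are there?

Tree built from: [18, 34, 15, 13, 45, 32, 30, 29, 11]
Tree (level-order array): [18, 15, 34, 13, None, 32, 45, 11, None, 30, None, None, None, None, None, 29]
Rule: A leaf has 0 children.
Per-node child counts:
  node 18: 2 child(ren)
  node 15: 1 child(ren)
  node 13: 1 child(ren)
  node 11: 0 child(ren)
  node 34: 2 child(ren)
  node 32: 1 child(ren)
  node 30: 1 child(ren)
  node 29: 0 child(ren)
  node 45: 0 child(ren)
Matching nodes: [11, 29, 45]
Count of leaf nodes: 3


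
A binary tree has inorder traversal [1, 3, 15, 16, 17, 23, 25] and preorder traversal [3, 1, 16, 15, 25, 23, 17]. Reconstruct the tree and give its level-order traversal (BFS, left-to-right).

Inorder:  [1, 3, 15, 16, 17, 23, 25]
Preorder: [3, 1, 16, 15, 25, 23, 17]
Algorithm: preorder visits root first, so consume preorder in order;
for each root, split the current inorder slice at that value into
left-subtree inorder and right-subtree inorder, then recurse.
Recursive splits:
  root=3; inorder splits into left=[1], right=[15, 16, 17, 23, 25]
  root=1; inorder splits into left=[], right=[]
  root=16; inorder splits into left=[15], right=[17, 23, 25]
  root=15; inorder splits into left=[], right=[]
  root=25; inorder splits into left=[17, 23], right=[]
  root=23; inorder splits into left=[17], right=[]
  root=17; inorder splits into left=[], right=[]
Reconstructed level-order: [3, 1, 16, 15, 25, 23, 17]


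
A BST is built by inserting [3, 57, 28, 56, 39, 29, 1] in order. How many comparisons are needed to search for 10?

Search path for 10: 3 -> 57 -> 28
Found: False
Comparisons: 3


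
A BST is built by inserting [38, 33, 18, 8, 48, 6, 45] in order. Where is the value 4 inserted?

Starting tree (level order): [38, 33, 48, 18, None, 45, None, 8, None, None, None, 6]
Insertion path: 38 -> 33 -> 18 -> 8 -> 6
Result: insert 4 as left child of 6
Final tree (level order): [38, 33, 48, 18, None, 45, None, 8, None, None, None, 6, None, 4]


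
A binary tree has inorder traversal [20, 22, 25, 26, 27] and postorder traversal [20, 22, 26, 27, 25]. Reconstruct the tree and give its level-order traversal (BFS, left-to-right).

Inorder:   [20, 22, 25, 26, 27]
Postorder: [20, 22, 26, 27, 25]
Algorithm: postorder visits root last, so walk postorder right-to-left;
each value is the root of the current inorder slice — split it at that
value, recurse on the right subtree first, then the left.
Recursive splits:
  root=25; inorder splits into left=[20, 22], right=[26, 27]
  root=27; inorder splits into left=[26], right=[]
  root=26; inorder splits into left=[], right=[]
  root=22; inorder splits into left=[20], right=[]
  root=20; inorder splits into left=[], right=[]
Reconstructed level-order: [25, 22, 27, 20, 26]


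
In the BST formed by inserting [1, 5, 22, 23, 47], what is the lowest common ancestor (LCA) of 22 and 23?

Tree insertion order: [1, 5, 22, 23, 47]
Tree (level-order array): [1, None, 5, None, 22, None, 23, None, 47]
In a BST, the LCA of p=22, q=23 is the first node v on the
root-to-leaf path with p <= v <= q (go left if both < v, right if both > v).
Walk from root:
  at 1: both 22 and 23 > 1, go right
  at 5: both 22 and 23 > 5, go right
  at 22: 22 <= 22 <= 23, this is the LCA
LCA = 22


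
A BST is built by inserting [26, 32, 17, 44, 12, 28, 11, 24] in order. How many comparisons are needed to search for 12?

Search path for 12: 26 -> 17 -> 12
Found: True
Comparisons: 3


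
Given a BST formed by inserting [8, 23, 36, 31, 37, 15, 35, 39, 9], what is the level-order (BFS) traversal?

Tree insertion order: [8, 23, 36, 31, 37, 15, 35, 39, 9]
Tree (level-order array): [8, None, 23, 15, 36, 9, None, 31, 37, None, None, None, 35, None, 39]
BFS from the root, enqueuing left then right child of each popped node:
  queue [8] -> pop 8, enqueue [23], visited so far: [8]
  queue [23] -> pop 23, enqueue [15, 36], visited so far: [8, 23]
  queue [15, 36] -> pop 15, enqueue [9], visited so far: [8, 23, 15]
  queue [36, 9] -> pop 36, enqueue [31, 37], visited so far: [8, 23, 15, 36]
  queue [9, 31, 37] -> pop 9, enqueue [none], visited so far: [8, 23, 15, 36, 9]
  queue [31, 37] -> pop 31, enqueue [35], visited so far: [8, 23, 15, 36, 9, 31]
  queue [37, 35] -> pop 37, enqueue [39], visited so far: [8, 23, 15, 36, 9, 31, 37]
  queue [35, 39] -> pop 35, enqueue [none], visited so far: [8, 23, 15, 36, 9, 31, 37, 35]
  queue [39] -> pop 39, enqueue [none], visited so far: [8, 23, 15, 36, 9, 31, 37, 35, 39]
Result: [8, 23, 15, 36, 9, 31, 37, 35, 39]


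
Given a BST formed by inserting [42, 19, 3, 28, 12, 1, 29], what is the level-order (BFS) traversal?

Tree insertion order: [42, 19, 3, 28, 12, 1, 29]
Tree (level-order array): [42, 19, None, 3, 28, 1, 12, None, 29]
BFS from the root, enqueuing left then right child of each popped node:
  queue [42] -> pop 42, enqueue [19], visited so far: [42]
  queue [19] -> pop 19, enqueue [3, 28], visited so far: [42, 19]
  queue [3, 28] -> pop 3, enqueue [1, 12], visited so far: [42, 19, 3]
  queue [28, 1, 12] -> pop 28, enqueue [29], visited so far: [42, 19, 3, 28]
  queue [1, 12, 29] -> pop 1, enqueue [none], visited so far: [42, 19, 3, 28, 1]
  queue [12, 29] -> pop 12, enqueue [none], visited so far: [42, 19, 3, 28, 1, 12]
  queue [29] -> pop 29, enqueue [none], visited so far: [42, 19, 3, 28, 1, 12, 29]
Result: [42, 19, 3, 28, 1, 12, 29]


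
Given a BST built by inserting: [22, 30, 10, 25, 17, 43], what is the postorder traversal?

Tree insertion order: [22, 30, 10, 25, 17, 43]
Tree (level-order array): [22, 10, 30, None, 17, 25, 43]
Postorder traversal: [17, 10, 25, 43, 30, 22]


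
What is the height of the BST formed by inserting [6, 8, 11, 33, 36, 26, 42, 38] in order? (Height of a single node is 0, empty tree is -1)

Insertion order: [6, 8, 11, 33, 36, 26, 42, 38]
Tree (level-order array): [6, None, 8, None, 11, None, 33, 26, 36, None, None, None, 42, 38]
Compute height bottom-up (empty subtree = -1):
  height(26) = 1 + max(-1, -1) = 0
  height(38) = 1 + max(-1, -1) = 0
  height(42) = 1 + max(0, -1) = 1
  height(36) = 1 + max(-1, 1) = 2
  height(33) = 1 + max(0, 2) = 3
  height(11) = 1 + max(-1, 3) = 4
  height(8) = 1 + max(-1, 4) = 5
  height(6) = 1 + max(-1, 5) = 6
Height = 6


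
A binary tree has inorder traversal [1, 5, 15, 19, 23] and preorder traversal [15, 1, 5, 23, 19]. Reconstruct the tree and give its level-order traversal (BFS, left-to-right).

Inorder:  [1, 5, 15, 19, 23]
Preorder: [15, 1, 5, 23, 19]
Algorithm: preorder visits root first, so consume preorder in order;
for each root, split the current inorder slice at that value into
left-subtree inorder and right-subtree inorder, then recurse.
Recursive splits:
  root=15; inorder splits into left=[1, 5], right=[19, 23]
  root=1; inorder splits into left=[], right=[5]
  root=5; inorder splits into left=[], right=[]
  root=23; inorder splits into left=[19], right=[]
  root=19; inorder splits into left=[], right=[]
Reconstructed level-order: [15, 1, 23, 5, 19]


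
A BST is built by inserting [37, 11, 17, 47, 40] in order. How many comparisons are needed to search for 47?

Search path for 47: 37 -> 47
Found: True
Comparisons: 2


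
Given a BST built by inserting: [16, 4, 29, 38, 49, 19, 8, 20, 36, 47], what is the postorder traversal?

Tree insertion order: [16, 4, 29, 38, 49, 19, 8, 20, 36, 47]
Tree (level-order array): [16, 4, 29, None, 8, 19, 38, None, None, None, 20, 36, 49, None, None, None, None, 47]
Postorder traversal: [8, 4, 20, 19, 36, 47, 49, 38, 29, 16]


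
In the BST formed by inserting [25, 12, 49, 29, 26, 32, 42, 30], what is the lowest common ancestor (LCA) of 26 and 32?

Tree insertion order: [25, 12, 49, 29, 26, 32, 42, 30]
Tree (level-order array): [25, 12, 49, None, None, 29, None, 26, 32, None, None, 30, 42]
In a BST, the LCA of p=26, q=32 is the first node v on the
root-to-leaf path with p <= v <= q (go left if both < v, right if both > v).
Walk from root:
  at 25: both 26 and 32 > 25, go right
  at 49: both 26 and 32 < 49, go left
  at 29: 26 <= 29 <= 32, this is the LCA
LCA = 29


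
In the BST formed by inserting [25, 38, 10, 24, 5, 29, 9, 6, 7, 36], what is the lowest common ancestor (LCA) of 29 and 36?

Tree insertion order: [25, 38, 10, 24, 5, 29, 9, 6, 7, 36]
Tree (level-order array): [25, 10, 38, 5, 24, 29, None, None, 9, None, None, None, 36, 6, None, None, None, None, 7]
In a BST, the LCA of p=29, q=36 is the first node v on the
root-to-leaf path with p <= v <= q (go left if both < v, right if both > v).
Walk from root:
  at 25: both 29 and 36 > 25, go right
  at 38: both 29 and 36 < 38, go left
  at 29: 29 <= 29 <= 36, this is the LCA
LCA = 29


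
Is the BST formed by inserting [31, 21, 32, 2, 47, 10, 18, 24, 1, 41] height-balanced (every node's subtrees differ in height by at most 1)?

Tree (level-order array): [31, 21, 32, 2, 24, None, 47, 1, 10, None, None, 41, None, None, None, None, 18]
Definition: a tree is height-balanced if, at every node, |h(left) - h(right)| <= 1 (empty subtree has height -1).
Bottom-up per-node check:
  node 1: h_left=-1, h_right=-1, diff=0 [OK], height=0
  node 18: h_left=-1, h_right=-1, diff=0 [OK], height=0
  node 10: h_left=-1, h_right=0, diff=1 [OK], height=1
  node 2: h_left=0, h_right=1, diff=1 [OK], height=2
  node 24: h_left=-1, h_right=-1, diff=0 [OK], height=0
  node 21: h_left=2, h_right=0, diff=2 [FAIL (|2-0|=2 > 1)], height=3
  node 41: h_left=-1, h_right=-1, diff=0 [OK], height=0
  node 47: h_left=0, h_right=-1, diff=1 [OK], height=1
  node 32: h_left=-1, h_right=1, diff=2 [FAIL (|-1-1|=2 > 1)], height=2
  node 31: h_left=3, h_right=2, diff=1 [OK], height=4
Node 21 violates the condition: |2 - 0| = 2 > 1.
Result: Not balanced


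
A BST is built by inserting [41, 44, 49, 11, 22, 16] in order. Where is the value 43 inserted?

Starting tree (level order): [41, 11, 44, None, 22, None, 49, 16]
Insertion path: 41 -> 44
Result: insert 43 as left child of 44
Final tree (level order): [41, 11, 44, None, 22, 43, 49, 16]


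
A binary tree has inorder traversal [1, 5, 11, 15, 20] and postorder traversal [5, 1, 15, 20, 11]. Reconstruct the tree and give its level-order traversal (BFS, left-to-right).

Inorder:   [1, 5, 11, 15, 20]
Postorder: [5, 1, 15, 20, 11]
Algorithm: postorder visits root last, so walk postorder right-to-left;
each value is the root of the current inorder slice — split it at that
value, recurse on the right subtree first, then the left.
Recursive splits:
  root=11; inorder splits into left=[1, 5], right=[15, 20]
  root=20; inorder splits into left=[15], right=[]
  root=15; inorder splits into left=[], right=[]
  root=1; inorder splits into left=[], right=[5]
  root=5; inorder splits into left=[], right=[]
Reconstructed level-order: [11, 1, 20, 5, 15]


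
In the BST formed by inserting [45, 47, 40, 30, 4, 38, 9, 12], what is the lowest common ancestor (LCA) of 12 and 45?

Tree insertion order: [45, 47, 40, 30, 4, 38, 9, 12]
Tree (level-order array): [45, 40, 47, 30, None, None, None, 4, 38, None, 9, None, None, None, 12]
In a BST, the LCA of p=12, q=45 is the first node v on the
root-to-leaf path with p <= v <= q (go left if both < v, right if both > v).
Walk from root:
  at 45: 12 <= 45 <= 45, this is the LCA
LCA = 45


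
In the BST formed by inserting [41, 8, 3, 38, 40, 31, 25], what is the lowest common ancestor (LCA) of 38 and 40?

Tree insertion order: [41, 8, 3, 38, 40, 31, 25]
Tree (level-order array): [41, 8, None, 3, 38, None, None, 31, 40, 25]
In a BST, the LCA of p=38, q=40 is the first node v on the
root-to-leaf path with p <= v <= q (go left if both < v, right if both > v).
Walk from root:
  at 41: both 38 and 40 < 41, go left
  at 8: both 38 and 40 > 8, go right
  at 38: 38 <= 38 <= 40, this is the LCA
LCA = 38


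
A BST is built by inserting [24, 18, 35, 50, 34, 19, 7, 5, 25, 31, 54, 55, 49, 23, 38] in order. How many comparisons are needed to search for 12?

Search path for 12: 24 -> 18 -> 7
Found: False
Comparisons: 3


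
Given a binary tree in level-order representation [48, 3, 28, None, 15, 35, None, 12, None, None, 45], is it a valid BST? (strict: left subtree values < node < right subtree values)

Level-order array: [48, 3, 28, None, 15, 35, None, 12, None, None, 45]
Validate using subtree bounds (lo, hi): at each node, require lo < value < hi,
then recurse left with hi=value and right with lo=value.
Preorder trace (stopping at first violation):
  at node 48 with bounds (-inf, +inf): OK
  at node 3 with bounds (-inf, 48): OK
  at node 15 with bounds (3, 48): OK
  at node 12 with bounds (3, 15): OK
  at node 28 with bounds (48, +inf): VIOLATION
Node 28 violates its bound: not (48 < 28 < +inf).
Result: Not a valid BST


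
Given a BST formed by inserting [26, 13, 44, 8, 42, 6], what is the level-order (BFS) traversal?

Tree insertion order: [26, 13, 44, 8, 42, 6]
Tree (level-order array): [26, 13, 44, 8, None, 42, None, 6]
BFS from the root, enqueuing left then right child of each popped node:
  queue [26] -> pop 26, enqueue [13, 44], visited so far: [26]
  queue [13, 44] -> pop 13, enqueue [8], visited so far: [26, 13]
  queue [44, 8] -> pop 44, enqueue [42], visited so far: [26, 13, 44]
  queue [8, 42] -> pop 8, enqueue [6], visited so far: [26, 13, 44, 8]
  queue [42, 6] -> pop 42, enqueue [none], visited so far: [26, 13, 44, 8, 42]
  queue [6] -> pop 6, enqueue [none], visited so far: [26, 13, 44, 8, 42, 6]
Result: [26, 13, 44, 8, 42, 6]


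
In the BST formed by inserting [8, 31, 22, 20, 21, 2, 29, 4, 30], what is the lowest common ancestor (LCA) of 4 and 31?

Tree insertion order: [8, 31, 22, 20, 21, 2, 29, 4, 30]
Tree (level-order array): [8, 2, 31, None, 4, 22, None, None, None, 20, 29, None, 21, None, 30]
In a BST, the LCA of p=4, q=31 is the first node v on the
root-to-leaf path with p <= v <= q (go left if both < v, right if both > v).
Walk from root:
  at 8: 4 <= 8 <= 31, this is the LCA
LCA = 8


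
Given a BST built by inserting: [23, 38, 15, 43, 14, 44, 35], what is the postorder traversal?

Tree insertion order: [23, 38, 15, 43, 14, 44, 35]
Tree (level-order array): [23, 15, 38, 14, None, 35, 43, None, None, None, None, None, 44]
Postorder traversal: [14, 15, 35, 44, 43, 38, 23]


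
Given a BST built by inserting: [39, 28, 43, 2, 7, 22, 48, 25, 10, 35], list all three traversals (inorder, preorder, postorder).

Tree insertion order: [39, 28, 43, 2, 7, 22, 48, 25, 10, 35]
Tree (level-order array): [39, 28, 43, 2, 35, None, 48, None, 7, None, None, None, None, None, 22, 10, 25]
Inorder (L, root, R): [2, 7, 10, 22, 25, 28, 35, 39, 43, 48]
Preorder (root, L, R): [39, 28, 2, 7, 22, 10, 25, 35, 43, 48]
Postorder (L, R, root): [10, 25, 22, 7, 2, 35, 28, 48, 43, 39]


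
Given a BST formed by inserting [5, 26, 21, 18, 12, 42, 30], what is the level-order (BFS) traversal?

Tree insertion order: [5, 26, 21, 18, 12, 42, 30]
Tree (level-order array): [5, None, 26, 21, 42, 18, None, 30, None, 12]
BFS from the root, enqueuing left then right child of each popped node:
  queue [5] -> pop 5, enqueue [26], visited so far: [5]
  queue [26] -> pop 26, enqueue [21, 42], visited so far: [5, 26]
  queue [21, 42] -> pop 21, enqueue [18], visited so far: [5, 26, 21]
  queue [42, 18] -> pop 42, enqueue [30], visited so far: [5, 26, 21, 42]
  queue [18, 30] -> pop 18, enqueue [12], visited so far: [5, 26, 21, 42, 18]
  queue [30, 12] -> pop 30, enqueue [none], visited so far: [5, 26, 21, 42, 18, 30]
  queue [12] -> pop 12, enqueue [none], visited so far: [5, 26, 21, 42, 18, 30, 12]
Result: [5, 26, 21, 42, 18, 30, 12]


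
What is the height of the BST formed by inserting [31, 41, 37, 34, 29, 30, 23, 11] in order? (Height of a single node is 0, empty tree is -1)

Insertion order: [31, 41, 37, 34, 29, 30, 23, 11]
Tree (level-order array): [31, 29, 41, 23, 30, 37, None, 11, None, None, None, 34]
Compute height bottom-up (empty subtree = -1):
  height(11) = 1 + max(-1, -1) = 0
  height(23) = 1 + max(0, -1) = 1
  height(30) = 1 + max(-1, -1) = 0
  height(29) = 1 + max(1, 0) = 2
  height(34) = 1 + max(-1, -1) = 0
  height(37) = 1 + max(0, -1) = 1
  height(41) = 1 + max(1, -1) = 2
  height(31) = 1 + max(2, 2) = 3
Height = 3


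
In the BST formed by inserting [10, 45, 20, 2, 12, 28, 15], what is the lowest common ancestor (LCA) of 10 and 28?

Tree insertion order: [10, 45, 20, 2, 12, 28, 15]
Tree (level-order array): [10, 2, 45, None, None, 20, None, 12, 28, None, 15]
In a BST, the LCA of p=10, q=28 is the first node v on the
root-to-leaf path with p <= v <= q (go left if both < v, right if both > v).
Walk from root:
  at 10: 10 <= 10 <= 28, this is the LCA
LCA = 10


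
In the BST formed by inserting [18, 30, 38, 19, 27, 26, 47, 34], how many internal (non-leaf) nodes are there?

Tree built from: [18, 30, 38, 19, 27, 26, 47, 34]
Tree (level-order array): [18, None, 30, 19, 38, None, 27, 34, 47, 26]
Rule: An internal node has at least one child.
Per-node child counts:
  node 18: 1 child(ren)
  node 30: 2 child(ren)
  node 19: 1 child(ren)
  node 27: 1 child(ren)
  node 26: 0 child(ren)
  node 38: 2 child(ren)
  node 34: 0 child(ren)
  node 47: 0 child(ren)
Matching nodes: [18, 30, 19, 27, 38]
Count of internal (non-leaf) nodes: 5


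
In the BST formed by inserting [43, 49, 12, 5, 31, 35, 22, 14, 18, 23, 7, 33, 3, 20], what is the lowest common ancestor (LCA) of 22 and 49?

Tree insertion order: [43, 49, 12, 5, 31, 35, 22, 14, 18, 23, 7, 33, 3, 20]
Tree (level-order array): [43, 12, 49, 5, 31, None, None, 3, 7, 22, 35, None, None, None, None, 14, 23, 33, None, None, 18, None, None, None, None, None, 20]
In a BST, the LCA of p=22, q=49 is the first node v on the
root-to-leaf path with p <= v <= q (go left if both < v, right if both > v).
Walk from root:
  at 43: 22 <= 43 <= 49, this is the LCA
LCA = 43


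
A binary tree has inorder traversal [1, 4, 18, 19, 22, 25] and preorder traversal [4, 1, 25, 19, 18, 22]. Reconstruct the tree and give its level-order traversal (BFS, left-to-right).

Inorder:  [1, 4, 18, 19, 22, 25]
Preorder: [4, 1, 25, 19, 18, 22]
Algorithm: preorder visits root first, so consume preorder in order;
for each root, split the current inorder slice at that value into
left-subtree inorder and right-subtree inorder, then recurse.
Recursive splits:
  root=4; inorder splits into left=[1], right=[18, 19, 22, 25]
  root=1; inorder splits into left=[], right=[]
  root=25; inorder splits into left=[18, 19, 22], right=[]
  root=19; inorder splits into left=[18], right=[22]
  root=18; inorder splits into left=[], right=[]
  root=22; inorder splits into left=[], right=[]
Reconstructed level-order: [4, 1, 25, 19, 18, 22]


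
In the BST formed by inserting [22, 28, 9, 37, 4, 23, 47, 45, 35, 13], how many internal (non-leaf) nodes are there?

Tree built from: [22, 28, 9, 37, 4, 23, 47, 45, 35, 13]
Tree (level-order array): [22, 9, 28, 4, 13, 23, 37, None, None, None, None, None, None, 35, 47, None, None, 45]
Rule: An internal node has at least one child.
Per-node child counts:
  node 22: 2 child(ren)
  node 9: 2 child(ren)
  node 4: 0 child(ren)
  node 13: 0 child(ren)
  node 28: 2 child(ren)
  node 23: 0 child(ren)
  node 37: 2 child(ren)
  node 35: 0 child(ren)
  node 47: 1 child(ren)
  node 45: 0 child(ren)
Matching nodes: [22, 9, 28, 37, 47]
Count of internal (non-leaf) nodes: 5


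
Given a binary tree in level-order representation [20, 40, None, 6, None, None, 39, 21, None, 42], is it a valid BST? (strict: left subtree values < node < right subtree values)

Level-order array: [20, 40, None, 6, None, None, 39, 21, None, 42]
Validate using subtree bounds (lo, hi): at each node, require lo < value < hi,
then recurse left with hi=value and right with lo=value.
Preorder trace (stopping at first violation):
  at node 20 with bounds (-inf, +inf): OK
  at node 40 with bounds (-inf, 20): VIOLATION
Node 40 violates its bound: not (-inf < 40 < 20).
Result: Not a valid BST
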